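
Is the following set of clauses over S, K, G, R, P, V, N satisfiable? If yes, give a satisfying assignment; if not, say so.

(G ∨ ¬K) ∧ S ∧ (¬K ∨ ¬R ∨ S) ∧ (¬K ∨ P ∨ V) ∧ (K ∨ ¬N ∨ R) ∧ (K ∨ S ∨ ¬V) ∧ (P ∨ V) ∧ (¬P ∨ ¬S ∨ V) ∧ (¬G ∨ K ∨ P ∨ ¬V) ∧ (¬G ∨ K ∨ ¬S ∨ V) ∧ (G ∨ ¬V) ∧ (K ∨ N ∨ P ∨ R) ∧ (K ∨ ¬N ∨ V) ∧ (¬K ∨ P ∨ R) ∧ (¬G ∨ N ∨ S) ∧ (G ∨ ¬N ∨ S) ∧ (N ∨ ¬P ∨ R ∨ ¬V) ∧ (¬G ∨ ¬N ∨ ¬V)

Unit clause (S) forces S = True.
Set K = True.
  then (G ∨ ¬K) forces G = True.
Try R = False:
  (¬K ∨ P ∨ R) forces P = True.
  (¬P ∨ ¬S ∨ V) forces V = True.
  (N ∨ ¬P ∨ R ∨ ¬V) forces N = True.
  clause (¬G ∨ ¬N ∨ ¬V) is falsified — backtrack.
So R = True.
Set P = False.
  then (¬K ∨ P ∨ V) forces V = True.
  then (¬G ∨ ¬N ∨ ¬V) forces N = False.
All clauses satisfied.

S = True, K = True, G = True, R = True, P = False, V = True, N = False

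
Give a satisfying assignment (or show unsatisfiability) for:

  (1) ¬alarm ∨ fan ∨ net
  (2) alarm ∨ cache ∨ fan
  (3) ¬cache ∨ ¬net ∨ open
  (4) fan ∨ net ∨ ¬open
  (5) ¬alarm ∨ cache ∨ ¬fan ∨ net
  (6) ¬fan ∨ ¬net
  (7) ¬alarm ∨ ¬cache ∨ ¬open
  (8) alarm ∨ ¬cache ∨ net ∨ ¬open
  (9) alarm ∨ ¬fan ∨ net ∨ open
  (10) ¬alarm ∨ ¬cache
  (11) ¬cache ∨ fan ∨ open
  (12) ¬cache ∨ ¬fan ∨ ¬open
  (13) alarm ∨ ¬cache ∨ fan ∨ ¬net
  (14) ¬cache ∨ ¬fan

Set alarm = False.
Set open = True.
Try cache = True:
  (alarm ∨ ¬cache ∨ net ∨ ¬open) forces net = True.
  (¬fan ∨ ¬net) forces fan = False.
  clause (alarm ∨ ¬cache ∨ fan ∨ ¬net) is falsified — backtrack.
So cache = False.
  then (alarm ∨ cache ∨ fan) forces fan = True.
  then (¬fan ∨ ¬net) forces net = False.
All clauses satisfied.

alarm = False; open = True; cache = False; net = False; fan = True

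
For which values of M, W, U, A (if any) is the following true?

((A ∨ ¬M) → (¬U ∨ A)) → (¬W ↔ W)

M=F; W=F; U=T; A=F

  ((A ∨ ¬M) → (¬U ∨ A)) → (¬W ↔ W) = True
    (A ∨ ¬M) → (¬U ∨ A) = False
      A ∨ ¬M = True
        ¬M = True
      ¬U ∨ A = False
        ¬U = False
    ¬W ↔ W = False
      ¬W = True
The formula evaluates to True.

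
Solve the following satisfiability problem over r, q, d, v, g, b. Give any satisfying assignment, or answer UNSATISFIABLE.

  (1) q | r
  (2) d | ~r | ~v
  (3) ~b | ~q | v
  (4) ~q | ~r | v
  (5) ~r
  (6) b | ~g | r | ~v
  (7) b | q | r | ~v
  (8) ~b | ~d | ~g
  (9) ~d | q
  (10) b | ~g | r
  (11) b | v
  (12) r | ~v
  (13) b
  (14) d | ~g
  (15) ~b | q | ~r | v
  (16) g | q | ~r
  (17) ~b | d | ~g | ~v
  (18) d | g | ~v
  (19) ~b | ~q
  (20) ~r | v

Case b = True:
  (~r) forces r = False.
  (q | r) forces q = True.
  Clause (~b | ~q) is falsified — contradiction.
Case b = False:
  Clause (b) is falsified — contradiction.
Both cases fail, so the formula is unsatisfiable.

Unsatisfiable — no assignment works.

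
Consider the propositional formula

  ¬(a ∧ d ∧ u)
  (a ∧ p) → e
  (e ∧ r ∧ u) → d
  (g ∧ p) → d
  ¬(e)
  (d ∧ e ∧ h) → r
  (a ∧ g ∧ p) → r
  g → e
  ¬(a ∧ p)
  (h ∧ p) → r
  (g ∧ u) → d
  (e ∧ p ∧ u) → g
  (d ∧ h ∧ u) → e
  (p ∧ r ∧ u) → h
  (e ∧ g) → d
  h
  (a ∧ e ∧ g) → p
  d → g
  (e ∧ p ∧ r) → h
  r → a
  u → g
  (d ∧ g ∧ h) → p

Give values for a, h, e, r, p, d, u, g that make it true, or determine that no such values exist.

a=T, h=T, e=F, r=F, p=F, d=F, u=F, g=F

Unit clause (h) forces h = True.
Unit clause (¬e) forces e = False.
In (e ∨ ¬g) only ¬g is left, so g = False.
In (¬d ∨ g) only ¬d is left, so d = False.
In (g ∨ ¬u) only ¬u is left, so u = False.
Set a = True.
  then (¬a ∨ ¬p) forces p = False.
Set r = False.
All clauses satisfied.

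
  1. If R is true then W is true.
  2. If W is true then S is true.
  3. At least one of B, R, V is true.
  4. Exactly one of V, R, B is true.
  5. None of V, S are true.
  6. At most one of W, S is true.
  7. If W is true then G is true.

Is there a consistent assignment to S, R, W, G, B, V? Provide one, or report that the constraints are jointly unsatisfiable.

S = False, R = False, W = False, G = False, B = True, V = False

  (1) R=F ⇒ W: vacuous ✓
  (2) W=F ⇒ S: vacuous ✓
  (3) {B, R, V}: 1 true — at least one ✓
  (4) {V, R, B}: 1 true — exactly one ✓
  (5) {V, S}: 0 true — none ✓
  (6) {W, S}: 0 true — at most one ✓
  (7) W=F ⇒ G: vacuous ✓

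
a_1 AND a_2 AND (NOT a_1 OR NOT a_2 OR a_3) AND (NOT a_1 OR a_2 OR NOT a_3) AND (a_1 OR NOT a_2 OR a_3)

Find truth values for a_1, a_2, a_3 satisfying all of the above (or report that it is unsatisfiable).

Unit clause (a_1) forces a_1 = True.
Unit clause (a_2) forces a_2 = True.
In (NOT a_1 OR NOT a_2 OR a_3) only a_3 is left, so a_3 = True.
All clauses satisfied.

a_1=T; a_2=T; a_3=T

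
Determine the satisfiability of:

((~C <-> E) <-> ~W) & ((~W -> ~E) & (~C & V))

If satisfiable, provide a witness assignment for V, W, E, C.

V = True, W = True, E = False, C = False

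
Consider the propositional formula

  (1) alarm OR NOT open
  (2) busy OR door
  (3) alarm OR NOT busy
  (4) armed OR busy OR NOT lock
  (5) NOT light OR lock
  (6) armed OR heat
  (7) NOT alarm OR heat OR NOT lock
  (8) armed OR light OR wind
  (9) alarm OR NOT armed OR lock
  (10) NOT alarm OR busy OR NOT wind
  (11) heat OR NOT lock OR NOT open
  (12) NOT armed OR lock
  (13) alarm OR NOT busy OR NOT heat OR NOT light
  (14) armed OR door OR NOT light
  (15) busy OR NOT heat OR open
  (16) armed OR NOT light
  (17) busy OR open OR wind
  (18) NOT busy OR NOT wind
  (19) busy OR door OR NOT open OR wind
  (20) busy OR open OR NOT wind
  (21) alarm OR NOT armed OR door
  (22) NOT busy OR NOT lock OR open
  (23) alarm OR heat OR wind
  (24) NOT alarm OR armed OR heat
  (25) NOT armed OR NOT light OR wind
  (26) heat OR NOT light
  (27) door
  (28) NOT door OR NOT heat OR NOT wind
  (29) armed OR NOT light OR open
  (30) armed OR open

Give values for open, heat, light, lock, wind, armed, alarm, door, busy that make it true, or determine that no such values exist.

Unit clause (door) forces door = True.
Set open = True.
  then (alarm OR NOT open) forces alarm = True.
Try heat = False:
  (armed OR heat) forces armed = True.
  (NOT alarm OR heat OR NOT lock) forces lock = False.
  clause (NOT armed OR lock) is falsified — backtrack.
So heat = True.
  then (NOT door OR NOT heat OR NOT wind) forces wind = False.
Set light = False.
  then (armed OR light OR wind) forces armed = True.
  then (NOT armed OR lock) forces lock = True.
Set busy = True.
All clauses satisfied.

open = True, heat = True, light = False, lock = True, wind = False, armed = True, alarm = True, door = True, busy = True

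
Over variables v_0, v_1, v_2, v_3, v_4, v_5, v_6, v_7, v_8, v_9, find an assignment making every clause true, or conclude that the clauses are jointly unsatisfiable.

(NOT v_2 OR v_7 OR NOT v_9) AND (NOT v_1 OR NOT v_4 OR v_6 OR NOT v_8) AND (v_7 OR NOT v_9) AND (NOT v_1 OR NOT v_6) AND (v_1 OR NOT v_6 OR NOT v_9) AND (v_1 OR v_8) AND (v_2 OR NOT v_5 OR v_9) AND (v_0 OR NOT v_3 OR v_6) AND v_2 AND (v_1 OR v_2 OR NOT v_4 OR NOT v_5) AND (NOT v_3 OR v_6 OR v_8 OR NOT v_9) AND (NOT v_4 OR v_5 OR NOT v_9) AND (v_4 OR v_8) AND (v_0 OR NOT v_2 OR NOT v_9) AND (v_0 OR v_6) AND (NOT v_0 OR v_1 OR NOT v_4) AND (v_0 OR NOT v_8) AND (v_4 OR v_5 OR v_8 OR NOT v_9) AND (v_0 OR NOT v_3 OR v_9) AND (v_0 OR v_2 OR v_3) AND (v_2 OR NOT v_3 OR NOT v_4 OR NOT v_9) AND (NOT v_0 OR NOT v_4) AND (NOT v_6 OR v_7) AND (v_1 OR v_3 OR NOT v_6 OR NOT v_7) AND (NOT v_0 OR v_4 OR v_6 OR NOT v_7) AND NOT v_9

v_0=T, v_1=F, v_2=T, v_3=F, v_4=F, v_5=T, v_6=F, v_7=F, v_8=T, v_9=F

Unit clause (v_2) forces v_2 = True.
Unit clause (NOT v_9) forces v_9 = False.
Try v_0 = False:
  (v_0 OR v_6) forces v_6 = True.
  (NOT v_1 OR NOT v_6) forces v_1 = False.
  (v_1 OR v_8) forces v_8 = True.
  clause (v_0 OR NOT v_8) is falsified — backtrack.
So v_0 = True.
  then (NOT v_0 OR NOT v_4) forces v_4 = False.
  then (v_4 OR v_8) forces v_8 = True.
Set v_1 = False.
Set v_3 = False.
Set v_5 = True.
Try v_6 = True:
  (NOT v_6 OR v_7) forces v_7 = True.
  clause (v_1 OR v_3 OR NOT v_6 OR NOT v_7) is falsified — backtrack.
So v_6 = False.
  then (NOT v_0 OR v_4 OR v_6 OR NOT v_7) forces v_7 = False.
All clauses satisfied.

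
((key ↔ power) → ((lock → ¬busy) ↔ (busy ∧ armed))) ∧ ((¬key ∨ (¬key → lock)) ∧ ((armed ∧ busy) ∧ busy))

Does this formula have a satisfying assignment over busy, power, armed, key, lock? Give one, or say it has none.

busy = True, power = True, armed = True, key = True, lock = False

  (key ↔ power) → ((lock → ¬busy) ↔ (busy ∧ armed)) = True
    key ↔ power = True
    (lock → ¬busy) ↔ (busy ∧ armed) = True
      lock → ¬busy = True
        ¬busy = False
      busy ∧ armed = True
  (¬key ∨ (¬key → lock)) ∧ ((armed ∧ busy) ∧ busy) = True
    ¬key ∨ (¬key → lock) = True
      ¬key = False
      ¬key → lock = True
        ¬key = False
    (armed ∧ busy) ∧ busy = True
      armed ∧ busy = True
Both conjuncts True, so the formula holds.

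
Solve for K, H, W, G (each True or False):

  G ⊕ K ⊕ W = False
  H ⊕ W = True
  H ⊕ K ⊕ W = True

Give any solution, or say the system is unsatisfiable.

K = False; H = False; W = True; G = True

G ⊕ K ⊕ W = T ⊕ F ⊕ T = False ✓
H ⊕ W = F ⊕ T = True ✓
H ⊕ K ⊕ W = F ⊕ F ⊕ T = True ✓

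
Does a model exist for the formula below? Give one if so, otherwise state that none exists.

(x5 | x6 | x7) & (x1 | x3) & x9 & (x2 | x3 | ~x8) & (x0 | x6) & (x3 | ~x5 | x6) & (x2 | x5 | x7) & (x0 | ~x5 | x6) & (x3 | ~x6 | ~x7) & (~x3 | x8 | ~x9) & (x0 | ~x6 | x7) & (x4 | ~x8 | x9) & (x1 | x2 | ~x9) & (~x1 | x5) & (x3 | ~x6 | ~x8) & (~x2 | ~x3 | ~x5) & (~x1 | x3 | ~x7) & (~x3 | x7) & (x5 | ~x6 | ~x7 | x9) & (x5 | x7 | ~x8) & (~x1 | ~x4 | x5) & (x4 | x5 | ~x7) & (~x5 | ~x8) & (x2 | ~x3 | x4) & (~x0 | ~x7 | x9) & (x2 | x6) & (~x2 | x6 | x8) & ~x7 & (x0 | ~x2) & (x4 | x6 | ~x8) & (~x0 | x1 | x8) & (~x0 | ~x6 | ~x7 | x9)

x0: True, x1: True, x2: True, x3: False, x4: False, x5: True, x6: True, x7: False, x8: False, x9: True

Unit clause (x9) forces x9 = True.
Unit clause (~x7) forces x7 = False.
In (~x3 | x7) only ~x3 is left, so x3 = False.
In (x1 | x3) only x1 is left, so x1 = True.
In (~x1 | x5) only x5 is left, so x5 = True.
In (~x5 | ~x8) only ~x8 is left, so x8 = False.
In (x3 | ~x5 | x6) only x6 is left, so x6 = True.
In (x0 | ~x6 | x7) only x0 is left, so x0 = True.
Set x2 = True.
Set x4 = False.
All clauses satisfied.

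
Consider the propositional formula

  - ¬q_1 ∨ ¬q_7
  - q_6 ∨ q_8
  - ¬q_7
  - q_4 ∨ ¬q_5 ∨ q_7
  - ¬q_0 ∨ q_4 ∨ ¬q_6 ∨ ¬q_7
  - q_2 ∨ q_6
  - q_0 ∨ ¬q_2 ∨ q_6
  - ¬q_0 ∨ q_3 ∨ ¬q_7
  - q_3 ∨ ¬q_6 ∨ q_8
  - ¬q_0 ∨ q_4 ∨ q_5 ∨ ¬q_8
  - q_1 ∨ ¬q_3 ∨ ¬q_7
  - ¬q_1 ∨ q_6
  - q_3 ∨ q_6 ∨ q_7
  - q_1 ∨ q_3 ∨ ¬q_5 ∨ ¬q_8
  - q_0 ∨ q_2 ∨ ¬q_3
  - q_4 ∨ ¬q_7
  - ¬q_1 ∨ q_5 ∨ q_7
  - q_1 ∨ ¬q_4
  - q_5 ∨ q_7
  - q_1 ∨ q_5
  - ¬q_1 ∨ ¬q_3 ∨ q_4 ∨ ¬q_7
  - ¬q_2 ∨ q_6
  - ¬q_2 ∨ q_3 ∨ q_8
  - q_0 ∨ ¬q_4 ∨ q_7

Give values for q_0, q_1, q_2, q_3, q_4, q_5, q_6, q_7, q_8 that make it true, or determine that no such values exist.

Unit clause (¬q_7) forces q_7 = False.
In (q_5 ∨ q_7) only q_5 is left, so q_5 = True.
In (q_4 ∨ ¬q_5 ∨ q_7) only q_4 is left, so q_4 = True.
In (q_1 ∨ ¬q_4) only q_1 is left, so q_1 = True.
In (q_0 ∨ ¬q_4 ∨ q_7) only q_0 is left, so q_0 = True.
In (¬q_1 ∨ q_6) only q_6 is left, so q_6 = True.
Set q_2 = False.
Set q_3 = True.
Set q_8 = True.
All clauses satisfied.

q_0=T, q_1=T, q_2=F, q_3=T, q_4=T, q_5=T, q_6=T, q_7=F, q_8=T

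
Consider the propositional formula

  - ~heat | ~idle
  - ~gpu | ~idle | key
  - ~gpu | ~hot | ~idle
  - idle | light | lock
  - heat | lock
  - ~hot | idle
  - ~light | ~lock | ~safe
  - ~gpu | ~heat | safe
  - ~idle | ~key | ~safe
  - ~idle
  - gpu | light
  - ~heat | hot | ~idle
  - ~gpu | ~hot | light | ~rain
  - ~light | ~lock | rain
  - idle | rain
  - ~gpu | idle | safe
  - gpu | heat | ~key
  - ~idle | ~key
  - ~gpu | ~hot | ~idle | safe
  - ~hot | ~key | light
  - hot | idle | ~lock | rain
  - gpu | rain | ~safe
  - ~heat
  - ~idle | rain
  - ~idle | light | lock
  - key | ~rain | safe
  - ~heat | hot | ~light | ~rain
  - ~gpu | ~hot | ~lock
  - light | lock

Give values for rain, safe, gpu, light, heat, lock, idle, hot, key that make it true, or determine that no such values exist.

Unit clause (~idle) forces idle = False.
In (idle | rain) only rain is left, so rain = True.
Unit clause (~heat) forces heat = False.
In (heat | lock) only lock is left, so lock = True.
In (~hot | idle) only ~hot is left, so hot = False.
Try safe = False:
  (~gpu | idle | safe) forces gpu = False.
  (gpu | light) forces light = True.
  (gpu | heat | ~key) forces key = False.
  clause (key | ~rain | safe) is falsified — backtrack.
So safe = True.
  then (~light | ~lock | ~safe) forces light = False.
  then (gpu | light) forces gpu = True.
Set key = True.
All clauses satisfied.

rain: True, safe: True, gpu: True, light: False, heat: False, lock: True, idle: False, hot: False, key: True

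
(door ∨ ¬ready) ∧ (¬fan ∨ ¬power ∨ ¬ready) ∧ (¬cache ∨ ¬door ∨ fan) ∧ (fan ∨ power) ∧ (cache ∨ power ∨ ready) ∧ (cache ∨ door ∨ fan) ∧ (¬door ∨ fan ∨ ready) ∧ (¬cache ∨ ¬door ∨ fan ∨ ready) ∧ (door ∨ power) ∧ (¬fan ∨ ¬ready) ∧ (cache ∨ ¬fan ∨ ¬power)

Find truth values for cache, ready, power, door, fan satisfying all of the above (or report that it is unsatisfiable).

Set cache = True.
Try ready = True:
  (door ∨ ¬ready) forces door = True.
  (¬cache ∨ ¬door ∨ fan) forces fan = True.
  clause (¬fan ∨ ¬ready) is falsified — backtrack.
So ready = False.
Set power = False.
  then (fan ∨ power) forces fan = True.
  then (door ∨ power) forces door = True.
All clauses satisfied.

cache = True, ready = False, power = False, door = True, fan = True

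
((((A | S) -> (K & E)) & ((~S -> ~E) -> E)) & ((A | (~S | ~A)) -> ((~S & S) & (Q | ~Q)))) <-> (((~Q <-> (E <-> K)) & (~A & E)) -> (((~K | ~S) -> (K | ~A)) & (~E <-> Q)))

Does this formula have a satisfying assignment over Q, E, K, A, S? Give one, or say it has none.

Q=T, E=T, K=F, A=F, S=F

  ((((A | S) -> (K & E)) & ((~S -> ~E) -> E)) & ((A | (~S | ~A)) -> ((~S & S) & (Q | ~Q)))) <-> (((~Q <-> (E <-> K)) & (~A & E)) -> (((~K | ~S) -> (K | ~A)) & (~E <-> Q))) = True
    (((A | S) -> (K & E)) & ((~S -> ~E) -> E)) & ((A | (~S | ~A)) -> ((~S & S) & (Q | ~Q))) = False
      ((A | S) -> (K & E)) & ((~S -> ~E) -> E) = True
        (A | S) -> (K & E) = True
          A | S = False
          K & E = False
        (~S -> ~E) -> E = True
          ~S -> ~E = False
            ~S = True
            ~E = False
      (A | (~S | ~A)) -> ((~S & S) & (Q | ~Q)) = False
        A | (~S | ~A) = True
          ~S | ~A = True
            ~S = True
            ~A = True
        (~S & S) & (Q | ~Q) = False
          ~S & S = False
            ~S = True
          Q | ~Q = True
            ~Q = False
    ((~Q <-> (E <-> K)) & (~A & E)) -> (((~K | ~S) -> (K | ~A)) & (~E <-> Q)) = False
      (~Q <-> (E <-> K)) & (~A & E) = True
        ~Q <-> (E <-> K) = True
          ~Q = False
          E <-> K = False
        ~A & E = True
          ~A = True
      ((~K | ~S) -> (K | ~A)) & (~E <-> Q) = False
        (~K | ~S) -> (K | ~A) = True
          ~K | ~S = True
            ~K = True
            ~S = True
          K | ~A = True
            ~A = True
        ~E <-> Q = False
          ~E = False
The formula evaluates to True.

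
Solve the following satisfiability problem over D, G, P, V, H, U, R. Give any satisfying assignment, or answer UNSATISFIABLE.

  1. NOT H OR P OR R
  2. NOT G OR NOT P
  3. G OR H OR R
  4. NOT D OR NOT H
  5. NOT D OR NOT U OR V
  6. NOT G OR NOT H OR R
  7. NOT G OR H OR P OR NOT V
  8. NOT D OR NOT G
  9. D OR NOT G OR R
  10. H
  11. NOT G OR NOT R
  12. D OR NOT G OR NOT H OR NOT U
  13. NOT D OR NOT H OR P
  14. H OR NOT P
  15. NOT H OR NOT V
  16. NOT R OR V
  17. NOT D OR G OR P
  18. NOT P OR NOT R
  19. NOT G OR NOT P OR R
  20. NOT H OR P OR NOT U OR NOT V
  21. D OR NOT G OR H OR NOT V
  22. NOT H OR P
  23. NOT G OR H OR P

Unit clause (H) forces H = True.
In (NOT H OR NOT V) only NOT V is left, so V = False.
In (NOT R OR V) only NOT R is left, so R = False.
In (NOT H OR P) only P is left, so P = True.
In (NOT G OR NOT P) only NOT G is left, so G = False.
In (NOT D OR NOT H) only NOT D is left, so D = False.
Set U = True.
All clauses satisfied.

D = False, G = False, P = True, V = False, H = True, U = True, R = False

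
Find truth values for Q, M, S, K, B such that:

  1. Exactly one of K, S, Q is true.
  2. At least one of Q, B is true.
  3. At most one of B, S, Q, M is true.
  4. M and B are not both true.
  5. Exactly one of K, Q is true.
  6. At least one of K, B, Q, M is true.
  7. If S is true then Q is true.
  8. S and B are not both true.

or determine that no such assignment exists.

Q: True, M: False, S: False, K: False, B: False

  (1) {K, S, Q}: 1 true — exactly one ✓
  (2) {Q, B}: 1 true — at least one ✓
  (3) {B, S, Q, M}: 1 true — at most one ✓
  (4) M=F, B=F — not both ✓
  (5) {K, Q}: 1 true — exactly one ✓
  (6) {K, B, Q, M}: 1 true — at least one ✓
  (7) S=F ⇒ Q: vacuous ✓
  (8) S=F, B=F — not both ✓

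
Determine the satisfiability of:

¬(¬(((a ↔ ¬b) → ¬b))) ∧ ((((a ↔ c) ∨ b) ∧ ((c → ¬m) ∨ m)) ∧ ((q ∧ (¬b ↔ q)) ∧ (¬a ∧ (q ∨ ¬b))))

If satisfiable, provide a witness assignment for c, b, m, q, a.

c = False, b = False, m = True, q = True, a = False

  ¬(¬(((a ↔ ¬b) → ¬b))) = True
    ¬(((a ↔ ¬b) → ¬b)) = False
      (a ↔ ¬b) → ¬b = True
        a ↔ ¬b = False
          ¬b = True
        ¬b = True
  (((a ↔ c) ∨ b) ∧ ((c → ¬m) ∨ m)) ∧ ((q ∧ (¬b ↔ q)) ∧ (¬a ∧ (q ∨ ¬b))) = True
    ((a ↔ c) ∨ b) ∧ ((c → ¬m) ∨ m) = True
      (a ↔ c) ∨ b = True
        a ↔ c = True
      (c → ¬m) ∨ m = True
        c → ¬m = True
          ¬m = False
    (q ∧ (¬b ↔ q)) ∧ (¬a ∧ (q ∨ ¬b)) = True
      q ∧ (¬b ↔ q) = True
        ¬b ↔ q = True
          ¬b = True
      ¬a ∧ (q ∨ ¬b) = True
        ¬a = True
        q ∨ ¬b = True
          ¬b = True
Both conjuncts True, so the formula holds.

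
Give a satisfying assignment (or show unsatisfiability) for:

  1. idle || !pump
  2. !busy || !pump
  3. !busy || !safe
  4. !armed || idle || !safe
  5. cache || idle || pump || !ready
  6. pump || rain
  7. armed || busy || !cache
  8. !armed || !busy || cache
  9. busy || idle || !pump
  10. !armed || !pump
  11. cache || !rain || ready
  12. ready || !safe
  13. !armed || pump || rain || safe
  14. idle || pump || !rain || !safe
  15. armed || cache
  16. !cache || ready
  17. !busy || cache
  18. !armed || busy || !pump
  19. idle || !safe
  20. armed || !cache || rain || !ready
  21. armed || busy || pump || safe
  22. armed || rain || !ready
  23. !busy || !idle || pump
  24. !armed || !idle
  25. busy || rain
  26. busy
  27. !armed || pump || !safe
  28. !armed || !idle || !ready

rain = True; armed = False; busy = True; cache = True; pump = False; ready = True; safe = False; idle = False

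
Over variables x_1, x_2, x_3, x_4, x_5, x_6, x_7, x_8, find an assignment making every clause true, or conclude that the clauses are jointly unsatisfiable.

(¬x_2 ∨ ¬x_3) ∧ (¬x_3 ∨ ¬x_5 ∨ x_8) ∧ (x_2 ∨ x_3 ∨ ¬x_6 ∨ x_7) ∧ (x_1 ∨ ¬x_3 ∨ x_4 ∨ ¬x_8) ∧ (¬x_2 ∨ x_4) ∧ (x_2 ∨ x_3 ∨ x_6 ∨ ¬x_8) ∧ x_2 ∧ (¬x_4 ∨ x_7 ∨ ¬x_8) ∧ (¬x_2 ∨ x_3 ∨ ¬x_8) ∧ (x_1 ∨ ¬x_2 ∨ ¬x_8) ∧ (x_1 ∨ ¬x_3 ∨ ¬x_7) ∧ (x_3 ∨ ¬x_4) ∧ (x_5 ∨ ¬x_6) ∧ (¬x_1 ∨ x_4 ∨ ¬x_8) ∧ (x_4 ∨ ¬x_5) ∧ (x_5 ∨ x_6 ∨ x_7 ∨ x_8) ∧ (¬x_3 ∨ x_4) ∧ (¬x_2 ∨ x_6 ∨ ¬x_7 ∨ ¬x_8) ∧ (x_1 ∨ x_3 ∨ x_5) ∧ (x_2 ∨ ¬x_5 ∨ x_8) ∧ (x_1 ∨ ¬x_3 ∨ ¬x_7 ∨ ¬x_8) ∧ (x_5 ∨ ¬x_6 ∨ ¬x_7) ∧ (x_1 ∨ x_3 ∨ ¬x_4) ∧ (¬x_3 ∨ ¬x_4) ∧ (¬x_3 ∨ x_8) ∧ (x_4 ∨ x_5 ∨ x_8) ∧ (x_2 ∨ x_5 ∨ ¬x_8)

Unsatisfiable

Case x_2 = True:
  (¬x_2 ∨ ¬x_3) forces x_3 = False.
  (¬x_2 ∨ x_4) forces x_4 = True.
  Clause (x_3 ∨ ¬x_4) is falsified — contradiction.
Case x_2 = False:
  Clause (x_2) is falsified — contradiction.
Both cases fail, so the formula is unsatisfiable.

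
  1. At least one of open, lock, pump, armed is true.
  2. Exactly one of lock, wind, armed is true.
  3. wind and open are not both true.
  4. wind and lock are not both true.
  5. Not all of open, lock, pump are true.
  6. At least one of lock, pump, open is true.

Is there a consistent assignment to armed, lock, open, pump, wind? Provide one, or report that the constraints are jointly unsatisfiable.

armed = False; lock = False; open = False; pump = True; wind = True

  (1) {open, lock, pump, armed}: 1 true — at least one ✓
  (2) {lock, wind, armed}: 1 true — exactly one ✓
  (3) wind=T, open=F — not both ✓
  (4) wind=T, lock=F — not both ✓
  (5) {open, lock, pump}: 1/3 true — not all ✓
  (6) {lock, pump, open}: 1 true — at least one ✓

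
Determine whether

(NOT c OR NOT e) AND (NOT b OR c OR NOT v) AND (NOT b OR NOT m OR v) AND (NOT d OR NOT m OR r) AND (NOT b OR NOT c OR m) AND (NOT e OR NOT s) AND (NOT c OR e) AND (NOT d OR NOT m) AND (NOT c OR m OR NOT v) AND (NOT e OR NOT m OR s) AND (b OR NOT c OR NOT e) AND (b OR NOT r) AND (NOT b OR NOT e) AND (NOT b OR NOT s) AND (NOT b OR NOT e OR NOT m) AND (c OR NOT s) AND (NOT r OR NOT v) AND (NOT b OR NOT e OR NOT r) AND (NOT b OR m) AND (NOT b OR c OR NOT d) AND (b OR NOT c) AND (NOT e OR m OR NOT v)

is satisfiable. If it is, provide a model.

v: False; r: False; s: False; d: False; b: False; m: True; e: False; c: False

Set v = False.
Try r = True:
  (b OR NOT r) forces b = True.
  (NOT b OR NOT m OR v) forces m = False.
  clause (NOT b OR m) is falsified — backtrack.
So r = False.
Try s = True:
  (NOT e OR NOT s) forces e = False.
  (NOT c OR e) forces c = False.
  clause (c OR NOT s) is falsified — backtrack.
So s = False.
Set d = False.
Set b = False.
  then (b OR NOT c) forces c = False.
Set m = True.
  then (NOT e OR NOT m OR s) forces e = False.
All clauses satisfied.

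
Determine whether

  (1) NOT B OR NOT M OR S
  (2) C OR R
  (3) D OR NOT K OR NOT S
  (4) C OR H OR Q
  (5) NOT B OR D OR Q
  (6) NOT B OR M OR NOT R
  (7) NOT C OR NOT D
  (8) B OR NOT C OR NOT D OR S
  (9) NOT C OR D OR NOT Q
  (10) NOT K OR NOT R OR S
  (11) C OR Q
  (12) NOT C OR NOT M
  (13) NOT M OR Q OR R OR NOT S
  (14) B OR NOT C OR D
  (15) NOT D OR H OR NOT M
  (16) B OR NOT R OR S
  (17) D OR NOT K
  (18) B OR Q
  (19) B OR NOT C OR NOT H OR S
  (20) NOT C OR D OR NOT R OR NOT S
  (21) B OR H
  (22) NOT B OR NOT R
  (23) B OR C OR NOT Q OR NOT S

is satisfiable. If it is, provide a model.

Case C = True:
  (NOT C OR NOT D) forces D = False.
  (NOT C OR D OR NOT Q) forces Q = False.
  (NOT B OR D OR Q) forces B = False.
  Clause (B OR NOT C OR D) is falsified — contradiction.
Case C = False:
  (C OR R) forces R = True.
  (C OR Q) forces Q = True.
  (NOT B OR NOT R) forces B = False.
  (B OR NOT R OR S) forces S = True.
  Clause (B OR C OR NOT Q OR NOT S) is falsified — contradiction.
Both cases fail, so the formula is unsatisfiable.

The formula is unsatisfiable.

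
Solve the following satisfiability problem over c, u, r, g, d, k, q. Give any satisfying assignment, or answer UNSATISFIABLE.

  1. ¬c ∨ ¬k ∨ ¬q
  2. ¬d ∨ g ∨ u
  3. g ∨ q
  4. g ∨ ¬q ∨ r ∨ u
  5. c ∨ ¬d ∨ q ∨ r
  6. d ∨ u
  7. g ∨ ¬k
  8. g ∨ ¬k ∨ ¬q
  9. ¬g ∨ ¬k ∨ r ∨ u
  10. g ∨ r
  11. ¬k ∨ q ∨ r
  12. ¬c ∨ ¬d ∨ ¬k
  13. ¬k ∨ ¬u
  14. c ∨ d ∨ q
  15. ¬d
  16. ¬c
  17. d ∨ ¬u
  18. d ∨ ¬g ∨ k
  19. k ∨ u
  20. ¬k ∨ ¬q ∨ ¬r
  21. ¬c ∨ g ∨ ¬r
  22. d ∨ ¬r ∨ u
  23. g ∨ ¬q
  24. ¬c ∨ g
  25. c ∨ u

UNSATISFIABLE

Case d = True:
  Clause (¬d) is falsified — contradiction.
Case d = False:
  (d ∨ u) forces u = True.
  Clause (d ∨ ¬u) is falsified — contradiction.
Both cases fail, so the formula is unsatisfiable.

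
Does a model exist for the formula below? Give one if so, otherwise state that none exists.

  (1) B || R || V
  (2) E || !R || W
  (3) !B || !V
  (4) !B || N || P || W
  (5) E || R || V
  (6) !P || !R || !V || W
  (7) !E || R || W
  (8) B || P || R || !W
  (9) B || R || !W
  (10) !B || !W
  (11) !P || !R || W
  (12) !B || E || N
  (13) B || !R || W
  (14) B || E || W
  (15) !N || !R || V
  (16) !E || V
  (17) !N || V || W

B=F; N=F; R=T; V=F; P=T; W=T; E=F

Set B = False.
Set N = False.
Try R = False:
  (B || R || V) forces V = True.
  (B || R || !W) forces W = False.
  (!E || R || W) forces E = False.
  clause (B || E || W) is falsified — backtrack.
So R = True.
  then (B || !R || W) forces W = True.
Set V = False.
  then (!E || V) forces E = False.
Set P = True.
All clauses satisfied.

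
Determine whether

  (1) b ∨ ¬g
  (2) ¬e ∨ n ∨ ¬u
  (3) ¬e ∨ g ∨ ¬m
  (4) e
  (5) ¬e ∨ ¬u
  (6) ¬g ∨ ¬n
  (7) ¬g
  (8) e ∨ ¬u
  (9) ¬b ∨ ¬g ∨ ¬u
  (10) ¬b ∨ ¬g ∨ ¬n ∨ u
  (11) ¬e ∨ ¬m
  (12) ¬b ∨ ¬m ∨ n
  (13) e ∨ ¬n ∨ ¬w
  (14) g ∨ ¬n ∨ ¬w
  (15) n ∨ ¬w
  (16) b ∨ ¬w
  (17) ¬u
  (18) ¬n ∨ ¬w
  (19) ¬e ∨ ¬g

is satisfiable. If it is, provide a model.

w=F, u=F, g=F, e=T, n=F, m=F, b=F

Unit clause (e) forces e = True.
In (¬e ∨ ¬u) only ¬u is left, so u = False.
Unit clause (¬g) forces g = False.
In (¬e ∨ ¬m) only ¬m is left, so m = False.
Try w = True:
  (g ∨ ¬n ∨ ¬w) forces n = False.
  clause (n ∨ ¬w) is falsified — backtrack.
So w = False.
Set n = False.
Set b = False.
All clauses satisfied.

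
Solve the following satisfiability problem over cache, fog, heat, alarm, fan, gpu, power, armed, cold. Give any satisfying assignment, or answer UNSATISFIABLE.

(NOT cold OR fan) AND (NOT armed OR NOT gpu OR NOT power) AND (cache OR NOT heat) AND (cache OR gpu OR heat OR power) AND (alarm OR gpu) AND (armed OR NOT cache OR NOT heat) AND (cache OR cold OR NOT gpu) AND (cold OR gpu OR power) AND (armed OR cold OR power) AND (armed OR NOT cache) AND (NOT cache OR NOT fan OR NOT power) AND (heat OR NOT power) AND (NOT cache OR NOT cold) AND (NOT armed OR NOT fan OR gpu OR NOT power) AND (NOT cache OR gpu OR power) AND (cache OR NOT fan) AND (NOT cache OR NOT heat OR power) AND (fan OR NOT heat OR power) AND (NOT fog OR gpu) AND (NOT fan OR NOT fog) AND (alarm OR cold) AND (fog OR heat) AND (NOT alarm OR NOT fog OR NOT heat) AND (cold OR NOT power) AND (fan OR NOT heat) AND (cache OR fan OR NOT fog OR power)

cache = True; fog = True; heat = False; alarm = True; fan = False; gpu = True; power = False; armed = True; cold = False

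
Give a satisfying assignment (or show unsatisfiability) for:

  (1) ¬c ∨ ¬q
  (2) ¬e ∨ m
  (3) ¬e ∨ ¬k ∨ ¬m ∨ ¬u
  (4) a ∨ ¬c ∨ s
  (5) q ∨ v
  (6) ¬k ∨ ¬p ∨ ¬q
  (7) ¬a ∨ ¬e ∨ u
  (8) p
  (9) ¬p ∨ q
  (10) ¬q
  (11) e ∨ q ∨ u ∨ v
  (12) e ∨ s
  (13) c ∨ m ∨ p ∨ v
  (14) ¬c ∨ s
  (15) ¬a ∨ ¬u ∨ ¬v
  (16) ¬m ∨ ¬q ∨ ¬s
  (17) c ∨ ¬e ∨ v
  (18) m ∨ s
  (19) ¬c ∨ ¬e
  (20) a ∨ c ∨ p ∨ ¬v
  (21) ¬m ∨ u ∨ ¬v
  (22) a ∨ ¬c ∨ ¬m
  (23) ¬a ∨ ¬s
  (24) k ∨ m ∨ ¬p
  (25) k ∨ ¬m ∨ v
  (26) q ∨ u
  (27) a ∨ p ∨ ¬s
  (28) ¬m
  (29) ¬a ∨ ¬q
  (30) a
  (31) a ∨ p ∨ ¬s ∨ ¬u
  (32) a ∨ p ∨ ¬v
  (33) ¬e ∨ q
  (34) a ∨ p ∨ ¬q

Case p = True:
  (¬p ∨ q) forces q = True.
  Clause (¬q) is falsified — contradiction.
Case p = False:
  Clause (p) is falsified — contradiction.
Both cases fail, so the formula is unsatisfiable.

Unsatisfiable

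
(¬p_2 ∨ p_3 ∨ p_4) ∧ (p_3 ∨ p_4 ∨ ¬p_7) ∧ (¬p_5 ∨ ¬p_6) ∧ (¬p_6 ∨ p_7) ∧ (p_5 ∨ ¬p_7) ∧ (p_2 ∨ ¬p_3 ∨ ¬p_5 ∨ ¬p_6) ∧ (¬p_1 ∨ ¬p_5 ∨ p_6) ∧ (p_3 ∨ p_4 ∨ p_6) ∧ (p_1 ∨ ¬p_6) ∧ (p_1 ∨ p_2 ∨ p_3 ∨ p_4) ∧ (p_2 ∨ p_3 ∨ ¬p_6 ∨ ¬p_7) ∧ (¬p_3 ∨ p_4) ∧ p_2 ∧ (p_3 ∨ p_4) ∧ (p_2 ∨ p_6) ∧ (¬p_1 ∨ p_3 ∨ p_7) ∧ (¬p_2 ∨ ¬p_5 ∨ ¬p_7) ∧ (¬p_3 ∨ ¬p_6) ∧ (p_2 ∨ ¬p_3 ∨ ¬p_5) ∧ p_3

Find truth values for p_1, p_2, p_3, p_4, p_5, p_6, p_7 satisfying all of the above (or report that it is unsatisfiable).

Unit clause (p_2) forces p_2 = True.
Unit clause (p_3) forces p_3 = True.
In (¬p_3 ∨ p_4) only p_4 is left, so p_4 = True.
In (¬p_3 ∨ ¬p_6) only ¬p_6 is left, so p_6 = False.
Set p_1 = False.
Set p_5 = True.
  then (¬p_2 ∨ ¬p_5 ∨ ¬p_7) forces p_7 = False.
All clauses satisfied.

p_1=F, p_2=T, p_3=T, p_4=T, p_5=T, p_6=F, p_7=F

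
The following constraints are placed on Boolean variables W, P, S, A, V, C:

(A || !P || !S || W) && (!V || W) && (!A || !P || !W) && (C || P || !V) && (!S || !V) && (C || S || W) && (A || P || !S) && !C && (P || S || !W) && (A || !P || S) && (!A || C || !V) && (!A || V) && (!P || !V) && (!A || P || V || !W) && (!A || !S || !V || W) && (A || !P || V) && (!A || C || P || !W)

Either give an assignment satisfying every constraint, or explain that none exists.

Unsatisfiable — no assignment works.

Case P = True:
  (!C) forces C = False.
  (!P || !V) forces V = False.
  (!A || V) forces A = False.
  Clause (A || !P || V) is falsified — contradiction.
Case P = False:
  (!C) forces C = False.
  (C || P || !V) forces V = False.
  (!A || V) forces A = False.
  (A || P || !S) forces S = False.
  (C || S || W) forces W = True.
  Clause (P || S || !W) is falsified — contradiction.
Both cases fail, so the formula is unsatisfiable.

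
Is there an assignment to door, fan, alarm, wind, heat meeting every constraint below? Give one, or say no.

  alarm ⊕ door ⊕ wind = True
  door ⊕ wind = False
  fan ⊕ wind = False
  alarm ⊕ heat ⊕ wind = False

door=T, fan=T, alarm=T, wind=T, heat=F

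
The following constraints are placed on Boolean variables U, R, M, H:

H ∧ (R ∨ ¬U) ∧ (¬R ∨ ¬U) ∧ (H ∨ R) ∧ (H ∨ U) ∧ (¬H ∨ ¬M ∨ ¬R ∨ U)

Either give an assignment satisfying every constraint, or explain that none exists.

Unit clause (H) forces H = True.
Set U = False.
Set R = False.
Set M = False.
All clauses satisfied.

U = False; R = False; M = False; H = True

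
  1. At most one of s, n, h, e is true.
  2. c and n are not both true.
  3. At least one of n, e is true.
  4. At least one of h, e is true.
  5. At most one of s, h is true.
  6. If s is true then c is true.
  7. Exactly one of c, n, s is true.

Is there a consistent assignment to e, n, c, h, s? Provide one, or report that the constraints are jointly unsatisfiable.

e = True, n = False, c = True, h = False, s = False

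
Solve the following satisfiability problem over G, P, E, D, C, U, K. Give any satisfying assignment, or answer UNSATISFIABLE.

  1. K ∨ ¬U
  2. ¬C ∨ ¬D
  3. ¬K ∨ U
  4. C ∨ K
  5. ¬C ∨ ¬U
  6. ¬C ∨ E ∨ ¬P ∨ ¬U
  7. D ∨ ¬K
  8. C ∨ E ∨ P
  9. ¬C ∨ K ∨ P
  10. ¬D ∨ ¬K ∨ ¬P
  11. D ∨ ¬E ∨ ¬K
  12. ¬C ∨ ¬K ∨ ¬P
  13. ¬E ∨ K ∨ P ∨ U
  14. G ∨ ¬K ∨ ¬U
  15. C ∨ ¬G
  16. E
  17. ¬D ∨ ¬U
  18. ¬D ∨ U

Unit clause (E) forces E = True.
Set G = True.
  then (C ∨ ¬G) forces C = True.
  then (¬C ∨ ¬D) forces D = False.
  then (¬C ∨ ¬U) forces U = False.
  then (D ∨ ¬K) forces K = False.
  then (¬C ∨ K ∨ P) forces P = True.
All clauses satisfied.

G=T, P=T, E=T, D=F, C=T, U=F, K=F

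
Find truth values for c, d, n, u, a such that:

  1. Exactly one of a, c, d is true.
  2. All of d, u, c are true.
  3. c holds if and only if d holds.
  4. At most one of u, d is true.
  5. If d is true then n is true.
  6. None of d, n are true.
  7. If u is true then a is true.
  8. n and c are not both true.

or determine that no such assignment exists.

Case d = True:
  Constraint (6) is violated (d=T) — contradiction.
Case d = False:
  Constraint (2) is violated (d=F) — contradiction.
Both cases fail — unsatisfiable.

Unsatisfiable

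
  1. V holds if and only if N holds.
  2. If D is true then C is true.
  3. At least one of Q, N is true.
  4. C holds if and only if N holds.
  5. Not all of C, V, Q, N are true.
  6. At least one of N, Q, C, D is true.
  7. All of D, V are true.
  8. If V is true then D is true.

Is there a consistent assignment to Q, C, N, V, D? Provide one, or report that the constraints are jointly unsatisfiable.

Q = False, C = True, N = True, V = True, D = True

  (1) V=T, N=T — same ✓
  (2) D=T ⇒ C: T ✓
  (3) {Q, N}: 1 true — at least one ✓
  (4) C=T, N=T — same ✓
  (5) {C, V, Q, N}: 3/4 true — not all ✓
  (6) {N, Q, C, D}: 3 true — at least one ✓
  (7) {D, V}: all 2 true ✓
  (8) V=T ⇒ D: T ✓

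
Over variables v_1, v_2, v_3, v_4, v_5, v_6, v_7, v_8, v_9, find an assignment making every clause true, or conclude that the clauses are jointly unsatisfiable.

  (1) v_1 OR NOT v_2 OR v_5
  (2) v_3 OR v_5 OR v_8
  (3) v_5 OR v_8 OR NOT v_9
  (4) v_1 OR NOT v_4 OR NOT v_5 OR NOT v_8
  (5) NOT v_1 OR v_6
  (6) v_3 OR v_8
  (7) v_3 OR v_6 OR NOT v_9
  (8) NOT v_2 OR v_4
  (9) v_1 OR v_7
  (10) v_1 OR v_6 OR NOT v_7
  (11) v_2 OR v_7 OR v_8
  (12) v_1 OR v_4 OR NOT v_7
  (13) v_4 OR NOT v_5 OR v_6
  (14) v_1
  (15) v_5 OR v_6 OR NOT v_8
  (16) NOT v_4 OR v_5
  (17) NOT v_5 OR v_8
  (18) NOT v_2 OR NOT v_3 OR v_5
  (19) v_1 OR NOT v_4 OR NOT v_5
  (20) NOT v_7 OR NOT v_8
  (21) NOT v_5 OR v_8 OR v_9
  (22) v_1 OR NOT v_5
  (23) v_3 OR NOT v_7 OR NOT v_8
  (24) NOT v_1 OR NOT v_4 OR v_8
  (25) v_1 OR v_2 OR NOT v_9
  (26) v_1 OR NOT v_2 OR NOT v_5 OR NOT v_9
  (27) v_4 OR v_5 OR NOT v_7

v_1 = True; v_2 = False; v_3 = False; v_4 = False; v_5 = True; v_6 = True; v_7 = False; v_8 = True; v_9 = False

Unit clause (v_1) forces v_1 = True.
In (NOT v_1 OR v_6) only v_6 is left, so v_6 = True.
Set v_2 = False.
Set v_3 = False.
  then (v_3 OR v_8) forces v_8 = True.
  then (NOT v_7 OR NOT v_8) forces v_7 = False.
Set v_4 = False.
Set v_5 = True.
Set v_9 = False.
All clauses satisfied.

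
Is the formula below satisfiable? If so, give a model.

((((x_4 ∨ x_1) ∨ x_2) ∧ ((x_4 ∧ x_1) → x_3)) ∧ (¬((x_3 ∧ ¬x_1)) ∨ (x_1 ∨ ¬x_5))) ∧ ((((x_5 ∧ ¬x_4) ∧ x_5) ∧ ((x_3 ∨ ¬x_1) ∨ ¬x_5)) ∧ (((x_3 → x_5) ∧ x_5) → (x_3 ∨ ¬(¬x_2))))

x_1 = True, x_2 = True, x_3 = True, x_4 = False, x_5 = True

  (((x_4 ∨ x_1) ∨ x_2) ∧ ((x_4 ∧ x_1) → x_3)) ∧ (¬((x_3 ∧ ¬x_1)) ∨ (x_1 ∨ ¬x_5)) = True
    ((x_4 ∨ x_1) ∨ x_2) ∧ ((x_4 ∧ x_1) → x_3) = True
      (x_4 ∨ x_1) ∨ x_2 = True
        x_4 ∨ x_1 = True
      (x_4 ∧ x_1) → x_3 = True
        x_4 ∧ x_1 = False
    ¬((x_3 ∧ ¬x_1)) ∨ (x_1 ∨ ¬x_5) = True
      ¬((x_3 ∧ ¬x_1)) = True
        x_3 ∧ ¬x_1 = False
          ¬x_1 = False
      x_1 ∨ ¬x_5 = True
        ¬x_5 = False
  (((x_5 ∧ ¬x_4) ∧ x_5) ∧ ((x_3 ∨ ¬x_1) ∨ ¬x_5)) ∧ (((x_3 → x_5) ∧ x_5) → (x_3 ∨ ¬(¬x_2))) = True
    ((x_5 ∧ ¬x_4) ∧ x_5) ∧ ((x_3 ∨ ¬x_1) ∨ ¬x_5) = True
      (x_5 ∧ ¬x_4) ∧ x_5 = True
        x_5 ∧ ¬x_4 = True
          ¬x_4 = True
      (x_3 ∨ ¬x_1) ∨ ¬x_5 = True
        x_3 ∨ ¬x_1 = True
          ¬x_1 = False
        ¬x_5 = False
    ((x_3 → x_5) ∧ x_5) → (x_3 ∨ ¬(¬x_2)) = True
      (x_3 → x_5) ∧ x_5 = True
        x_3 → x_5 = True
      x_3 ∨ ¬(¬x_2) = True
        ¬(¬x_2) = True
          ¬x_2 = False
Both conjuncts True, so the formula holds.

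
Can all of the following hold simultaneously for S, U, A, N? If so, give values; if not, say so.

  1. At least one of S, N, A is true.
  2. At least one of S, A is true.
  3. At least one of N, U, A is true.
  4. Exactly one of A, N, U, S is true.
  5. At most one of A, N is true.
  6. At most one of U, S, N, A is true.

S: False; U: False; A: True; N: False

  (1) {S, N, A}: 1 true — at least one ✓
  (2) {S, A}: 1 true — at least one ✓
  (3) {N, U, A}: 1 true — at least one ✓
  (4) {A, N, U, S}: 1 true — exactly one ✓
  (5) {A, N}: 1 true — at most one ✓
  (6) {U, S, N, A}: 1 true — at most one ✓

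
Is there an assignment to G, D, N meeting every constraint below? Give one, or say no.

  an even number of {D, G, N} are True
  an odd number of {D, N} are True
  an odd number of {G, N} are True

G=T, D=T, N=F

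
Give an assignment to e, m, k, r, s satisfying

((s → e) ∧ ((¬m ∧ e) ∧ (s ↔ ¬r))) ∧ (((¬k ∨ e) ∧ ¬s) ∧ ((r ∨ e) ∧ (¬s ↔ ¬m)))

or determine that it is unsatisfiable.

e=T, m=F, k=F, r=T, s=F

  (s → e) ∧ ((¬m ∧ e) ∧ (s ↔ ¬r)) = True
    s → e = True
    (¬m ∧ e) ∧ (s ↔ ¬r) = True
      ¬m ∧ e = True
        ¬m = True
      s ↔ ¬r = True
        ¬r = False
  ((¬k ∨ e) ∧ ¬s) ∧ ((r ∨ e) ∧ (¬s ↔ ¬m)) = True
    (¬k ∨ e) ∧ ¬s = True
      ¬k ∨ e = True
        ¬k = True
      ¬s = True
    (r ∨ e) ∧ (¬s ↔ ¬m) = True
      r ∨ e = True
      ¬s ↔ ¬m = True
        ¬s = True
        ¬m = True
Both conjuncts True, so the formula holds.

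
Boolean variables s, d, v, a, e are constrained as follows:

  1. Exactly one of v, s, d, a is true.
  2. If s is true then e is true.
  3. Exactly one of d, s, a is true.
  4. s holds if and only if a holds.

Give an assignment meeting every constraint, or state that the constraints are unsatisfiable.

s=F, d=T, v=F, a=F, e=F

  (1) {v, s, d, a}: 1 true — exactly one ✓
  (2) s=F ⇒ e: vacuous ✓
  (3) {d, s, a}: 1 true — exactly one ✓
  (4) s=F, a=F — same ✓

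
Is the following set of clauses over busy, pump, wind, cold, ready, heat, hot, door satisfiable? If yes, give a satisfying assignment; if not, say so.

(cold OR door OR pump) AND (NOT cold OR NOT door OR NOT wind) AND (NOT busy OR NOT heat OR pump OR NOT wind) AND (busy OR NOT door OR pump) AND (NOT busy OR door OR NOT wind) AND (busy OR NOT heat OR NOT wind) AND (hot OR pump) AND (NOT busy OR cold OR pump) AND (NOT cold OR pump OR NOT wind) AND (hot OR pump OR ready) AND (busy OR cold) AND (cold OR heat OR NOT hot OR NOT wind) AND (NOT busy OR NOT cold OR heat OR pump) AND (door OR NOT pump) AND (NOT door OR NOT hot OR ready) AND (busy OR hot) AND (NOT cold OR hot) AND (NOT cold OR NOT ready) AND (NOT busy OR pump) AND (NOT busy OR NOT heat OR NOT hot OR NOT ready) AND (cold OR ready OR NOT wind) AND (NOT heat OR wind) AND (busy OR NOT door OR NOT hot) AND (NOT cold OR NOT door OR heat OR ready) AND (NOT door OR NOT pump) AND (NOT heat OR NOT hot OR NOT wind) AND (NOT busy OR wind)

busy = False, pump = False, wind = False, cold = True, ready = False, heat = False, hot = True, door = False

Set busy = False.
  then (busy OR cold) forces cold = True.
  then (busy OR hot) forces hot = True.
  then (NOT cold OR NOT ready) forces ready = False.
  then (busy OR NOT door OR NOT hot) forces door = False.
  then (door OR NOT pump) forces pump = False.
  then (NOT cold OR pump OR NOT wind) forces wind = False.
  then (NOT heat OR wind) forces heat = False.
All clauses satisfied.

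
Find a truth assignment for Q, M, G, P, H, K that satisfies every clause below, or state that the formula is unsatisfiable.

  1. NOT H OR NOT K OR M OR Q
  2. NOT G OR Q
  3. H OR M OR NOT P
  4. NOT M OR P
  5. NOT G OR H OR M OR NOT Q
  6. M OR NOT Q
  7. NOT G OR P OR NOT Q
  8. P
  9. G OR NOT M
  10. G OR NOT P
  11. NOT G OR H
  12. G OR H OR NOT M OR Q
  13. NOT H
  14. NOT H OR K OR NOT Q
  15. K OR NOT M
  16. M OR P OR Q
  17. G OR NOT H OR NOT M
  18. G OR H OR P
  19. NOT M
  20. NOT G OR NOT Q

Case G = True:
  (NOT G OR Q) forces Q = True.
  Clause (NOT G OR NOT Q) is falsified — contradiction.
Case G = False:
  (P) forces P = True.
  Clause (G OR NOT P) is falsified — contradiction.
Both cases fail, so the formula is unsatisfiable.

The formula is unsatisfiable.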